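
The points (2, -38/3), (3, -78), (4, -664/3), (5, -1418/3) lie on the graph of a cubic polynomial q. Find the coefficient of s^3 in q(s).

-5

Write q(s) = as^3 + bs^2 + cs + d. Substituting each data point gives a linear system:
  8a + 4b + 2c + d = -38/3
  27a + 9b + 3c + d = -78
  64a + 16b + 4c + d = -664/3
  125a + 25b + 5c + d = -1418/3
Solving the system yields a = -5, b = 6, c = -1/3, d = 4.
So q(s) = -5s^3 + 6s^2 - (1/3)s + 4.
The leading coefficient is -5.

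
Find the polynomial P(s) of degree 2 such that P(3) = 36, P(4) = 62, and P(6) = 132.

Write P(s) = as^2 + bs + c. Substituting each data point gives a linear system:
  9a + 3b + c = 36
  16a + 4b + c = 62
  36a + 6b + c = 132
Solving the system yields a = 3, b = 5, c = -6.
So P(s) = 3s^2 + 5s - 6.
Check: P(6) = 132. ✓

P(s) = 3s^2 + 5s - 6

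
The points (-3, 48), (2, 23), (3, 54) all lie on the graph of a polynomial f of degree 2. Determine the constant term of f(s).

-3

Write f(s) = as^2 + bs + c. Substituting each data point gives a linear system:
  9a - 3b + c = 48
  4a + 2b + c = 23
  9a + 3b + c = 54
Solving the system yields a = 6, b = 1, c = -3.
So f(s) = 6s^2 + s - 3.
The constant term is -3.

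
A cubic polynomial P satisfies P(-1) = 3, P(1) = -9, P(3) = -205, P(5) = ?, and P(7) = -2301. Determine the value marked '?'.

-873

The 4 known points determine the degree-3 polynomial uniquely.
Write P(n) = an^3 + bn^2 + cn + d. Substituting each data point gives a linear system:
  -a + b - c + d = 3
  a + b + c + d = -9
  27a + 9b + 3c + d = -205
  343a + 49b + 7c + d = -2301
Solving the system yields a = -6, b = -5, c = 0, d = 2.
So P(n) = -6n^3 - 5n^2 + 2.
Then P(5) = -873.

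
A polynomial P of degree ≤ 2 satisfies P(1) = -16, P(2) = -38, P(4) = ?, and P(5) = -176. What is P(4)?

-118

The 3 known points determine the degree-2 polynomial uniquely.
Write P(t) = at^2 + bt + c. Substituting each data point gives a linear system:
  a + b + c = -16
  4a + 2b + c = -38
  25a + 5b + c = -176
Solving the system yields a = -6, b = -4, c = -6.
So P(t) = -6t² - 4t - 6.
Then P(4) = -118.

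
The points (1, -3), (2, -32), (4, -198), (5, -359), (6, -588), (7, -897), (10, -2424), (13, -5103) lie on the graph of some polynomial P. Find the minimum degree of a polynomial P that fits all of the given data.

Divided differences on the nodes 1, 2, 4, 5, 6, 7, 10, 13:
  order 0: -3  -32  -198  -359  -588  -897  -2424  -5103
  order 1: -29  -83  -161  -229  -309  -509  -893
  order 2: -18  -26  -34  -40  -50  -64
  order 3: -2  -2  -2  -2  -2
  order 4: 0  0  0  0
  order 5: 0  0  0
  order 6: 0  0
  order 7: 0
The order-3 divided differences are all -2 (nonzero) and every higher order vanishes, so the data lies on a polynomial of degree exactly 3.

3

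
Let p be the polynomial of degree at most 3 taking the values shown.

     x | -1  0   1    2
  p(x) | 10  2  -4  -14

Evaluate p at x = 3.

-34

Write p(x) = ax^3 + bx^2 + cx + d. Substituting each data point gives a linear system:
  -a + b - c + d = 10
  d = 2
  a + b + c + d = -4
  8a + 4b + 2c + d = -14
Solving the system yields a = -1, b = 1, c = -6, d = 2.
So p(x) = -x³ + x² - 6x + 2.
Then p(3) = -34.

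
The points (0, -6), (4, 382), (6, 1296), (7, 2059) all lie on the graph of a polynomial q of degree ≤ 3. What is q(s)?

Write q(s) = as^3 + bs^2 + cs + d. Substituting each data point gives a linear system:
  d = -6
  64a + 16b + 4c + d = 382
  216a + 36b + 6c + d = 1296
  343a + 49b + 7c + d = 2059
Solving the system yields a = 6, b = 0, c = 1, d = -6.
So q(s) = 6s^3 + s - 6.
Check: q(6) = 1296. ✓

q(s) = 6s^3 + s - 6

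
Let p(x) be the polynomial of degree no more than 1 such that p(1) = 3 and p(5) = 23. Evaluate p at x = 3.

13

Using the Lagrange interpolation formula with nodes 1, 5:
  L_0(x) = (x - 5) / -4
  L_1(x) = (x - 1) / 4
Then p(x) = 3·L_0(x) + 23·L_1(x).
Expanding and collecting terms gives p(x) = 5x - 2.
Evaluating at x = 3: p(3) = 13.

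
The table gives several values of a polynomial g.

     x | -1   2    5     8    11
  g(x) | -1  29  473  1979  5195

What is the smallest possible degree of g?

Forward differences of the values at x = -1, 2, 5, 8, 11:
  g  : -1  29  473  1979  5195
  Δ  : 30  444  1506  3216
  Δ^2: 414  1062  1710
  Δ^3: 648  648
  Δ^4: 0
The third differences are constant (648) and nonzero, while all higher differences vanish, so the minimal degree is 3.

3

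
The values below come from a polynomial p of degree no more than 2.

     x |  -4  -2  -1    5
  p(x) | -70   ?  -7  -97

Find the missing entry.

The 3 known points determine the degree-2 polynomial uniquely.
Write p(x) = ax^2 + bx + c. Substituting each data point gives a linear system:
  16a - 4b + c = -70
  a - b + c = -7
  25a + 5b + c = -97
Solving the system yields a = -4, b = 1, c = -2.
So p(x) = -4x^2 + x - 2.
Then p(-2) = -20.

-20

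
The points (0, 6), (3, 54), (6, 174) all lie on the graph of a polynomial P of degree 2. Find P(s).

P(s) = 4s^2 + 4s + 6

Write P(s) = as^2 + bs + c. Substituting each data point gives a linear system:
  c = 6
  9a + 3b + c = 54
  36a + 6b + c = 174
Solving the system yields a = 4, b = 4, c = 6.
So P(s) = 4s^2 + 4s + 6.
Check: P(0) = 6. ✓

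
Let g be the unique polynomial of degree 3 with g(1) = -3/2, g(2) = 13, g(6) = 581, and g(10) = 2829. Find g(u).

Write g(u) = au^3 + bu^2 + cu + d. Substituting each data point gives a linear system:
  a + b + c + d = -3/2
  8a + 4b + 2c + d = 13
  216a + 36b + 6c + d = 581
  1000a + 100b + 10c + d = 2829
Solving the system yields a = 3, b = -3/2, c = -2, d = -1.
So g(u) = 3u^3 - (3/2)u^2 - 2u - 1.
Check: g(1) = -3/2. ✓

g(u) = 3u^3 - (3/2)u^2 - 2u - 1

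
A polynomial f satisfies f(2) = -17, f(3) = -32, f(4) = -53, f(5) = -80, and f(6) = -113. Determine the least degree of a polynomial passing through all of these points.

Forward differences of the values at x = 2, 3, 4, 5, 6:
  f  : -17  -32  -53  -80  -113
  Δ  : -15  -21  -27  -33
  Δ^2: -6  -6  -6
  Δ^3: 0  0
  Δ^4: 0
The second differences are constant (-6) and nonzero, while all higher differences vanish, so the minimal degree is 2.

2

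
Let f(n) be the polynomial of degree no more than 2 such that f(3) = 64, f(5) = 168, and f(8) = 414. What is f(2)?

Using the Lagrange interpolation formula with nodes 3, 5, 8:
  L_0(n) = (n - 5)(n - 8) / 10
  L_1(n) = (n - 3)(n - 8) / -6
  L_2(n) = (n - 3)(n - 5) / 15
Then f(n) = 64·L_0(n) + 168·L_1(n) + 414·L_2(n).
Expanding and collecting terms gives f(n) = 6n^2 + 4n - 2.
Evaluating at n = 2: f(2) = 30.

30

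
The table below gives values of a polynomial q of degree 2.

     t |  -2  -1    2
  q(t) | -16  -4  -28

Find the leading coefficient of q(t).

-5

Write q(t) = at^2 + bt + c. Substituting each data point gives a linear system:
  4a - 2b + c = -16
  a - b + c = -4
  4a + 2b + c = -28
Solving the system yields a = -5, b = -3, c = -2.
So q(t) = -5t² - 3t - 2.
The leading coefficient is -5.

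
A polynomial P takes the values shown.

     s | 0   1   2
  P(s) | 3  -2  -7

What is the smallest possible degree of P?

Forward differences of the values at s = 0, 1, 2:
  P  : 3  -2  -7
  Δ  : -5  -5
  Δ^2: 0
The first differences are constant (-5) and nonzero, while all higher differences vanish, so the minimal degree is 1.

1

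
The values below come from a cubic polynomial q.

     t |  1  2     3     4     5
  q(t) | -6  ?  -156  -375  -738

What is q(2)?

-45

On equispaced nodes a degree-3 polynomial has vanishing fourth forward difference, so
  q(1) - 4·q(2) + 6·q(3) - 4·q(4) + q(5) = 0.
Substituting the known values and solving for q(2):
  -4·q(2) = 180
  q(2) = -45.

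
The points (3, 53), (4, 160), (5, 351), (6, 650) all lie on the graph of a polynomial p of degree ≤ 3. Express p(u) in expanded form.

Using the Lagrange interpolation formula with nodes 3, 4, 5, 6:
  L_0(u) = (u - 4)(u - 5)(u - 6) / -6
  L_1(u) = (u - 3)(u - 5)(u - 6) / 2
  L_2(u) = (u - 3)(u - 4)(u - 6) / -2
  L_3(u) = (u - 3)(u - 4)(u - 5) / 6
Then p(u) = 53·L_0(u) + 160·L_1(u) + 351·L_2(u) + 650·L_3(u).
Expanding and collecting terms gives p(u) = 4u^3 - 6u^2 + u - 4.
Check: p(5) = 351. ✓

p(u) = 4u^3 - 6u^2 + u - 4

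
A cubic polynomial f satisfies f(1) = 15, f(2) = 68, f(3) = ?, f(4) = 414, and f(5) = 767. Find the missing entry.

191

On equispaced nodes a degree-3 polynomial has vanishing fourth forward difference, so
  f(1) - 4·f(2) + 6·f(3) - 4·f(4) + f(5) = 0.
Substituting the known values and solving for f(3):
  6·f(3) = 1146
  f(3) = 191.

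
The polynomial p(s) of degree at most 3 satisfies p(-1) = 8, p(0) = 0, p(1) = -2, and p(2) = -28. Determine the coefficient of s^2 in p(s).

3

Write p(s) = as^3 + bs^2 + cs + d. Substituting each data point gives a linear system:
  -a + b - c + d = 8
  d = 0
  a + b + c + d = -2
  8a + 4b + 2c + d = -28
Solving the system yields a = -5, b = 3, c = 0, d = 0.
So p(s) = -5s^3 + 3s^2.
The coefficient of s^2 is 3.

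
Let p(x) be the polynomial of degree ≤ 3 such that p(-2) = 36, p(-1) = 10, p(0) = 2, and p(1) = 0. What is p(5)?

-188

Using the Lagrange interpolation formula with nodes -2, -1, 0, 1:
  L_0(x) = (x + 1)x(x - 1) / -6
  L_1(x) = (x + 2)x(x - 1) / 2
  L_2(x) = (x + 2)(x + 1)(x - 1) / -2
  L_3(x) = (x + 2)(x + 1)x / 6
Then p(x) = 36·L_0(x) + 10·L_1(x) + 2·L_2(x) + 0·L_3(x).
Expanding and collecting terms gives p(x) = -2x^3 + 3x^2 - 3x + 2.
Evaluating at x = 5: p(5) = -188.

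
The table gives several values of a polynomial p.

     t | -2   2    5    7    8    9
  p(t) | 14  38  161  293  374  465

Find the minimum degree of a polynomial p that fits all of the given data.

Divided differences on the nodes -2, 2, 5, 7, 8, 9:
  order 0: 14  38  161  293  374  465
  order 1: 6  41  66  81  91
  order 2: 5  5  5  5
  order 3: 0  0  0
  order 4: 0  0
  order 5: 0
The order-2 divided differences are all 5 (nonzero) and every higher order vanishes, so the data lies on a polynomial of degree exactly 2.

2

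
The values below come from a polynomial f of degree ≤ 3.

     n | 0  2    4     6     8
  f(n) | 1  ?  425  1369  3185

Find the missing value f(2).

The 4 known points determine the degree-3 polynomial uniquely.
Write f(n) = an^3 + bn^2 + cn + d. Substituting each data point gives a linear system:
  d = 1
  64a + 16b + 4c + d = 425
  216a + 36b + 6c + d = 1369
  512a + 64b + 8c + d = 3185
Solving the system yields a = 6, b = 1, c = 6, d = 1.
So f(n) = 6n^3 + n^2 + 6n + 1.
Then f(2) = 65.

65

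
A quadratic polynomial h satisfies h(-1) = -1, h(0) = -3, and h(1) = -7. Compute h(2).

-13

Write h(n) = an^2 + bn + c. Substituting each data point gives a linear system:
  a - b + c = -1
  c = -3
  a + b + c = -7
Solving the system yields a = -1, b = -3, c = -3.
So h(n) = -n² - 3n - 3.
Then h(2) = -13.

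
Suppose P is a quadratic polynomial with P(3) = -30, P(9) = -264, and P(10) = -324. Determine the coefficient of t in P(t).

Write P(t) = at^2 + bt + c. Substituting each data point gives a linear system:
  9a + 3b + c = -30
  81a + 9b + c = -264
  100a + 10b + c = -324
Solving the system yields a = -3, b = -3, c = 6.
So P(t) = -3t^2 - 3t + 6.
The coefficient of t is -3.

-3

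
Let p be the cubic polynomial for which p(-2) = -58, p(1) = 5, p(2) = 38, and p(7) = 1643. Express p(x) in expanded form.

p(x) = 5x^3 - 2x^2 + 4x - 2

Using the Lagrange interpolation formula with nodes -2, 1, 2, 7:
  L_0(x) = (x - 1)(x - 2)(x - 7) / -108
  L_1(x) = (x + 2)(x - 2)(x - 7) / 18
  L_2(x) = (x + 2)(x - 1)(x - 7) / -20
  L_3(x) = (x + 2)(x - 1)(x - 2) / 270
Then p(x) = -58·L_0(x) + 5·L_1(x) + 38·L_2(x) + 1643·L_3(x).
Expanding and collecting terms gives p(x) = 5x³ - 2x² + 4x - 2.
Check: p(2) = 38. ✓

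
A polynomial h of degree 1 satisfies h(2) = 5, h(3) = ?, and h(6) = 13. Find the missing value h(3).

The 2 known points determine the degree-1 polynomial uniquely.
Write h(n) = an + b. Substituting each data point gives a linear system:
  2a + b = 5
  6a + b = 13
Solving the system yields a = 2, b = 1.
So h(n) = 2n + 1.
Then h(3) = 7.

7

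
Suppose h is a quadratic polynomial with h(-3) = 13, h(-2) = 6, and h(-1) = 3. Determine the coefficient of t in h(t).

Write h(t) = at^2 + bt + c. Substituting each data point gives a linear system:
  9a - 3b + c = 13
  4a - 2b + c = 6
  a - b + c = 3
Solving the system yields a = 2, b = 3, c = 4.
So h(t) = 2t^2 + 3t + 4.
The coefficient of t is 3.

3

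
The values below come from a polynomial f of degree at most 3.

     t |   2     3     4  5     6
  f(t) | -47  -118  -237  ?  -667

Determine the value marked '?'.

The 4 known points determine the degree-3 polynomial uniquely.
Write f(t) = at^3 + bt^2 + ct + d. Substituting each data point gives a linear system:
  8a + 4b + 2c + d = -47
  27a + 9b + 3c + d = -118
  64a + 16b + 4c + d = -237
  216a + 36b + 6c + d = -667
Solving the system yields a = -2, b = -6, c = -3, d = -1.
So f(t) = -2t^3 - 6t^2 - 3t - 1.
Then f(5) = -416.

-416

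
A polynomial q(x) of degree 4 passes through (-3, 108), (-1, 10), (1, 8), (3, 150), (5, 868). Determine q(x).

Write q(x) = ax^4 + bx^3 + cx^2 + dx + e. Substituting each data point gives a linear system:
  81a - 27b + 9c - 3d + e = 108
  a - b + c - d + e = 10
  a + b + c + d + e = 8
  81a + 27b + 9c + 3d + e = 150
  625a + 125b + 25c + 5d + e = 868
Solving the system yields a = 1, b = 1, c = 5, d = -2, e = 3.
So q(x) = x⁴ + x³ + 5x² - 2x + 3.
Check: q(5) = 868. ✓

q(x) = x^4 + x^3 + 5x^2 - 2x + 3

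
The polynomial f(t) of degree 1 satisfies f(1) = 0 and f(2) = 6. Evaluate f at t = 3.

Using the Lagrange interpolation formula with nodes 1, 2:
  L_0(t) = (t - 2) / -1
  L_1(t) = (t - 1) / 1
Then f(t) = 0·L_0(t) + 6·L_1(t).
Expanding and collecting terms gives f(t) = 6t - 6.
Evaluating at t = 3: f(3) = 12.

12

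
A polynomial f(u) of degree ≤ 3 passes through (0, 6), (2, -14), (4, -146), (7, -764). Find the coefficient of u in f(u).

Write f(u) = au^3 + bu^2 + cu + d. Substituting each data point gives a linear system:
  d = 6
  8a + 4b + 2c + d = -14
  64a + 16b + 4c + d = -146
  343a + 49b + 7c + d = -764
Solving the system yields a = -2, b = -2, c = 2, d = 6.
So f(u) = -2u^3 - 2u^2 + 2u + 6.
The coefficient of u is 2.

2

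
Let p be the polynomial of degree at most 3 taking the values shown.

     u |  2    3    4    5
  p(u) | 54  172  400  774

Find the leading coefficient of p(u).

6

Write p(u) = au^3 + bu^2 + cu + d. Substituting each data point gives a linear system:
  8a + 4b + 2c + d = 54
  27a + 9b + 3c + d = 172
  64a + 16b + 4c + d = 400
  125a + 25b + 5c + d = 774
Solving the system yields a = 6, b = 1, c = -1, d = 4.
So p(u) = 6u^3 + u^2 - u + 4.
The leading coefficient is 6.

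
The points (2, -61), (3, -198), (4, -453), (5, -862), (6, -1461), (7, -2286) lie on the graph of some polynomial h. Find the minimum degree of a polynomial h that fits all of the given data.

3

Forward differences of the values at t = 2, 3, 4, 5, 6, 7:
  h  : -61  -198  -453  -862  -1461  -2286
  Δ  : -137  -255  -409  -599  -825
  Δ^2: -118  -154  -190  -226
  Δ^3: -36  -36  -36
  Δ^4: 0  0
  Δ^5: 0
The third differences are constant (-36) and nonzero, while all higher differences vanish, so the minimal degree is 3.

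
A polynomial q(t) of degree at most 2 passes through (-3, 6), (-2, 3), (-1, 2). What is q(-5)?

Using the Lagrange interpolation formula with nodes -3, -2, -1:
  L_0(t) = (t + 2)(t + 1) / 2
  L_1(t) = (t + 3)(t + 1) / -1
  L_2(t) = (t + 3)(t + 2) / 2
Then q(t) = 6·L_0(t) + 3·L_1(t) + 2·L_2(t).
Expanding and collecting terms gives q(t) = t^2 + 2t + 3.
Evaluating at t = -5: q(-5) = 18.

18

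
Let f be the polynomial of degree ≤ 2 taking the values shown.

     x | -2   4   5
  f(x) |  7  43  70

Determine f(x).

f(x) = 3x^2 - 5

Write f(x) = ax^2 + bx + c. Substituting each data point gives a linear system:
  4a - 2b + c = 7
  16a + 4b + c = 43
  25a + 5b + c = 70
Solving the system yields a = 3, b = 0, c = -5.
So f(x) = 3x² - 5.
Check: f(4) = 43. ✓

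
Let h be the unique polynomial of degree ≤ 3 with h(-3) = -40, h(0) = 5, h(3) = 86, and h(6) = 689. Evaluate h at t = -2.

Write h(t) = at^3 + bt^2 + ct + d. Substituting each data point gives a linear system:
  -27a + 9b - 3c + d = -40
  d = 5
  27a + 9b + 3c + d = 86
  216a + 36b + 6c + d = 689
Solving the system yields a = 3, b = 2, c = -6, d = 5.
So h(t) = 3t^3 + 2t^2 - 6t + 5.
Then h(-2) = 1.

1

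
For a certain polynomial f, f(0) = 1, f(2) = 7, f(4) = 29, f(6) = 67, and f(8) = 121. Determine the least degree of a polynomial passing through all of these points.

2

Forward differences of the values at s = 0, 2, 4, 6, 8:
  f  : 1  7  29  67  121
  Δ  : 6  22  38  54
  Δ^2: 16  16  16
  Δ^3: 0  0
  Δ^4: 0
The second differences are constant (16) and nonzero, while all higher differences vanish, so the minimal degree is 2.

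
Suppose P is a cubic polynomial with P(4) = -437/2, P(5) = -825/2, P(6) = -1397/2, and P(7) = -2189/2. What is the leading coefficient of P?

-3

Write P(x) = ax^3 + bx^2 + cx + d. Substituting each data point gives a linear system:
  64a + 16b + 4c + d = -437/2
  125a + 25b + 5c + d = -825/2
  216a + 36b + 6c + d = -1397/2
  343a + 49b + 7c + d = -2189/2
Solving the system yields a = -3, b = -1, c = -2, d = -5/2.
So P(x) = -3x³ - x² - 2x - 5/2.
The leading coefficient is -3.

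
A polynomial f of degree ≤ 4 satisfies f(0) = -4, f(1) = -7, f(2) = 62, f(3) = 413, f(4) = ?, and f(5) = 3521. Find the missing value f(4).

1400

On equispaced nodes a degree-4 polynomial has vanishing fifth forward difference, so
  - f(0) + 5·f(1) - 10·f(2) + 10·f(3) - 5·f(4) + f(5) = 0.
Substituting the known values and solving for f(4):
  -5·f(4) = -7000
  f(4) = 1400.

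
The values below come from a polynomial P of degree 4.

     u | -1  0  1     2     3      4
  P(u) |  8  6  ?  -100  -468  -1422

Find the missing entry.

-6

The 5 known points determine the degree-4 polynomial uniquely.
Write P(u) = au^4 + bu^3 + cu^2 + du + e. Substituting each data point gives a linear system:
  a - b + c - d + e = 8
  e = 6
  16a + 8b + 4c + 2d + e = -100
  81a + 27b + 9c + 3d + e = -468
  256a + 64b + 16c + 4d + e = -1422
Solving the system yields a = -5, b = -2, c = 0, d = -5, e = 6.
So P(u) = -5u^4 - 2u^3 - 5u + 6.
Then P(1) = -6.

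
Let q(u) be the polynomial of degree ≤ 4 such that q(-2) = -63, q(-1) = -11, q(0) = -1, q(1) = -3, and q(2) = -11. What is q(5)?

Write q(u) = au^4 + bu^3 + cu^2 + du + e. Substituting each data point gives a linear system:
  16a - 8b + 4c - 2d + e = -63
  a - b + c - d + e = -11
  e = -1
  a + b + c + d + e = -3
  16a + 8b + 4c + 2d + e = -11
Solving the system yields a = -1, b = 3, c = -5, d = 1, e = -1.
So q(u) = -u⁴ + 3u³ - 5u² + u - 1.
Then q(5) = -371.

-371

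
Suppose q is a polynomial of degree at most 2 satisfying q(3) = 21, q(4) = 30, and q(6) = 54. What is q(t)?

Write q(t) = at^2 + bt + c. Substituting each data point gives a linear system:
  9a + 3b + c = 21
  16a + 4b + c = 30
  36a + 6b + c = 54
Solving the system yields a = 1, b = 2, c = 6.
So q(t) = t^2 + 2t + 6.
Check: q(6) = 54. ✓

q(t) = t^2 + 2t + 6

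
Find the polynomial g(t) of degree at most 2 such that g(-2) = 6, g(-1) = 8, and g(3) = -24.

g(t) = -2t^2 - 4t + 6

Using the Lagrange interpolation formula with nodes -2, -1, 3:
  L_0(t) = (t + 1)(t - 3) / 5
  L_1(t) = (t + 2)(t - 3) / -4
  L_2(t) = (t + 2)(t + 1) / 20
Then g(t) = 6·L_0(t) + 8·L_1(t) - 24·L_2(t).
Expanding and collecting terms gives g(t) = -2t² - 4t + 6.
Check: g(-2) = 6. ✓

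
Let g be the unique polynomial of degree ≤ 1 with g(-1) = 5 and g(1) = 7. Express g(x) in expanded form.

Write g(x) = ax + b. Substituting each data point gives a linear system:
  -a + b = 5
  a + b = 7
Solving the system yields a = 1, b = 6.
So g(x) = x + 6.
Check: g(-1) = 5. ✓

g(x) = x + 6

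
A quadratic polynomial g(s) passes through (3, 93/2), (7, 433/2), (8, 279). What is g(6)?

162

Using the Lagrange interpolation formula with nodes 3, 7, 8:
  L_0(s) = (s - 7)(s - 8) / 20
  L_1(s) = (s - 3)(s - 8) / -4
  L_2(s) = (s - 3)(s - 7) / 5
Then g(s) = 93/2·L_0(s) + 433/2·L_1(s) + 279·L_2(s).
Expanding and collecting terms gives g(s) = 4s^2 + (5/2)s + 3.
Evaluating at s = 6: g(6) = 162.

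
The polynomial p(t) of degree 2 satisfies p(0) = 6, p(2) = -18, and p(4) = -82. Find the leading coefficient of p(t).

-5

Write p(t) = at^2 + bt + c. Substituting each data point gives a linear system:
  c = 6
  4a + 2b + c = -18
  16a + 4b + c = -82
Solving the system yields a = -5, b = -2, c = 6.
So p(t) = -5t^2 - 2t + 6.
The leading coefficient is -5.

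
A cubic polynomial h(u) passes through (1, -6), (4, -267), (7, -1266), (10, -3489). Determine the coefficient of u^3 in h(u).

Write h(u) = au^3 + bu^2 + cu + d. Substituting each data point gives a linear system:
  a + b + c + d = -6
  64a + 16b + 4c + d = -267
  343a + 49b + 7c + d = -1266
  1000a + 100b + 10c + d = -3489
Solving the system yields a = -3, b = -5, c = 1, d = 1.
So h(u) = -3u^3 - 5u^2 + u + 1.
The leading coefficient is -3.

-3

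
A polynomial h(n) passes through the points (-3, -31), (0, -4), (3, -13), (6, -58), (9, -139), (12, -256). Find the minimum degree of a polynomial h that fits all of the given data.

2

Forward differences of the values at n = -3, 0, 3, 6, 9, 12:
  h  : -31  -4  -13  -58  -139  -256
  Δ  : 27  -9  -45  -81  -117
  Δ^2: -36  -36  -36  -36
  Δ^3: 0  0  0
  Δ^4: 0  0
  Δ^5: 0
The second differences are constant (-36) and nonzero, while all higher differences vanish, so the minimal degree is 2.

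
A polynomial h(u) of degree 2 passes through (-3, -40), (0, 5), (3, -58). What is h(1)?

Forward differences of the values at u = -3, 0, 3:
  h  : -40  5  -58
  Δ  : 45  -63
  Δ^2: -108
The second differences are constant, confirming degree 2.
Interpolating (Newton forward form) and evaluating at u = 1 gives h(1) = -4.

-4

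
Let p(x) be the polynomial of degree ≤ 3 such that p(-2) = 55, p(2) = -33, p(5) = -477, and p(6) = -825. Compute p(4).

Using the Lagrange interpolation formula with nodes -2, 2, 5, 6:
  L_0(x) = (x - 2)(x - 5)(x - 6) / -224
  L_1(x) = (x + 2)(x - 5)(x - 6) / 48
  L_2(x) = (x + 2)(x - 2)(x - 6) / -21
  L_3(x) = (x + 2)(x - 2)(x - 5) / 32
Then p(x) = 55·L_0(x) - 33·L_1(x) - 477·L_2(x) - 825·L_3(x).
Expanding and collecting terms gives p(x) = -4x^3 + 2x^2 - 6x + 3.
Evaluating at x = 4: p(4) = -245.

-245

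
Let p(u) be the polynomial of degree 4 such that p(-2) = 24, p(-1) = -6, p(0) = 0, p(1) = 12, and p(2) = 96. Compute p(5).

2880

Using the Lagrange interpolation formula with nodes -2, -1, 0, 1, 2:
  L_0(u) = (u + 1)u(u - 1)(u - 2) / 24
  L_1(u) = (u + 2)u(u - 1)(u - 2) / -6
  L_2(u) = (u + 2)(u + 1)(u - 1)(u - 2) / 4
  L_3(u) = (u + 2)(u + 1)u(u - 2) / -6
  L_4(u) = (u + 2)(u + 1)u(u - 1) / 24
Then p(u) = 24·L_0(u) - 6·L_1(u) + 0·L_2(u) + 12·L_3(u) + 96·L_4(u).
Expanding and collecting terms gives p(u) = 4u⁴ + 3u³ - u² + 6u.
Evaluating at u = 5: p(5) = 2880.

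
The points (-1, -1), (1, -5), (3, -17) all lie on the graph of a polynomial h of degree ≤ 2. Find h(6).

-50

Write h(u) = au^2 + bu + c. Substituting each data point gives a linear system:
  a - b + c = -1
  a + b + c = -5
  9a + 3b + c = -17
Solving the system yields a = -1, b = -2, c = -2.
So h(u) = -u² - 2u - 2.
Then h(6) = -50.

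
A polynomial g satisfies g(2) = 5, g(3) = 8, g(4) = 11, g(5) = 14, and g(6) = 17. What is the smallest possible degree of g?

Forward differences of the values at n = 2, 3, 4, 5, 6:
  g  : 5  8  11  14  17
  Δ  : 3  3  3  3
  Δ^2: 0  0  0
  Δ^3: 0  0
  Δ^4: 0
The first differences are constant (3) and nonzero, while all higher differences vanish, so the minimal degree is 1.

1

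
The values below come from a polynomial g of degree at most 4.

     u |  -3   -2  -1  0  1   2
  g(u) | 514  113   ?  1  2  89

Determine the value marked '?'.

14

On equispaced nodes a degree-4 polynomial has vanishing fifth forward difference, so
  - g(-3) + 5·g(-2) - 10·g(-1) + 10·g(0) - 5·g(1) + g(2) = 0.
Substituting the known values and solving for g(-1):
  -10·g(-1) = -140
  g(-1) = 14.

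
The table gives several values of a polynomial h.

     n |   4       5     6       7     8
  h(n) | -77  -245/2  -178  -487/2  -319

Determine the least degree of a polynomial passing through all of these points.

Forward differences of the values at n = 4, 5, 6, 7, 8:
  h  : -77  -245/2  -178  -487/2  -319
  Δ  : -91/2  -111/2  -131/2  -151/2
  Δ^2: -10  -10  -10
  Δ^3: 0  0
  Δ^4: 0
The second differences are constant (-10) and nonzero, while all higher differences vanish, so the minimal degree is 2.

2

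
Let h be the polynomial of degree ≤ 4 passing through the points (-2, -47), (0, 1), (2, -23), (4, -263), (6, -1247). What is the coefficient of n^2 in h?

-5

Write h(n) = an^4 + bn^3 + cn^2 + dn + e. Substituting each data point gives a linear system:
  16a - 8b + 4c - 2d + e = -47
  e = 1
  16a + 8b + 4c + 2d + e = -23
  256a + 64b + 16c + 4d + e = -263
  1296a + 216b + 36c + 6d + e = -1247
Solving the system yields a = -1, b = 1, c = -5, d = 2, e = 1.
So h(n) = -n^4 + n^3 - 5n^2 + 2n + 1.
The coefficient of n^2 is -5.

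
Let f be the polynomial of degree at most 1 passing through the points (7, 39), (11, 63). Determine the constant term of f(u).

-3

Write f(u) = au + b. Substituting each data point gives a linear system:
  7a + b = 39
  11a + b = 63
Solving the system yields a = 6, b = -3.
So f(u) = 6u - 3.
The constant term is -3.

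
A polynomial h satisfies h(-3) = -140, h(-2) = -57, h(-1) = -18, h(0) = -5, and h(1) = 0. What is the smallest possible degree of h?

Forward differences of the values at u = -3, -2, -1, 0, 1:
  h  : -140  -57  -18  -5  0
  Δ  : 83  39  13  5
  Δ^2: -44  -26  -8
  Δ^3: 18  18
  Δ^4: 0
The third differences are constant (18) and nonzero, while all higher differences vanish, so the minimal degree is 3.

3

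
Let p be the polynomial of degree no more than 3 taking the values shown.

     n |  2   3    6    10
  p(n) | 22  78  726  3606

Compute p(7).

Using the Lagrange interpolation formula with nodes 2, 3, 6, 10:
  L_0(n) = (n - 3)(n - 6)(n - 10) / -32
  L_1(n) = (n - 2)(n - 6)(n - 10) / 21
  L_2(n) = (n - 2)(n - 3)(n - 10) / -48
  L_3(n) = (n - 2)(n - 3)(n - 6) / 224
Then p(n) = 22·L_0(n) + 78·L_1(n) + 726·L_2(n) + 3606·L_3(n).
Expanding and collecting terms gives p(n) = 4n^3 - 4n^2 + 6.
Evaluating at n = 7: p(7) = 1182.

1182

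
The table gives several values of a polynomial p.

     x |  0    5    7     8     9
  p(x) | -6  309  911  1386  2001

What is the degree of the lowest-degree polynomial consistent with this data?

3

Divided differences on the nodes 0, 5, 7, 8, 9:
  order 0: -6  309  911  1386  2001
  order 1: 63  301  475  615
  order 2: 34  58  70
  order 3: 3  3
  order 4: 0
The order-3 divided differences are all 3 (nonzero) and every higher order vanishes, so the data lies on a polynomial of degree exactly 3.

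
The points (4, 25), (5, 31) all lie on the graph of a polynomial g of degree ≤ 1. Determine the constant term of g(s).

1

Write g(s) = as + b. Substituting each data point gives a linear system:
  4a + b = 25
  5a + b = 31
Solving the system yields a = 6, b = 1.
So g(s) = 6s + 1.
The constant term is 1.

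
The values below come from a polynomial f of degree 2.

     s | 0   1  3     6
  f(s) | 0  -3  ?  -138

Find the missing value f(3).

-33

The 3 known points determine the degree-2 polynomial uniquely.
Write f(s) = as^2 + bs + c. Substituting each data point gives a linear system:
  c = 0
  a + b + c = -3
  36a + 6b + c = -138
Solving the system yields a = -4, b = 1, c = 0.
So f(s) = -4s^2 + s.
Then f(3) = -33.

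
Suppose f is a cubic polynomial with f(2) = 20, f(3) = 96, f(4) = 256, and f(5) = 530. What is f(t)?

Using the Lagrange interpolation formula with nodes 2, 3, 4, 5:
  L_0(t) = (t - 3)(t - 4)(t - 5) / -6
  L_1(t) = (t - 2)(t - 4)(t - 5) / 2
  L_2(t) = (t - 2)(t - 3)(t - 5) / -2
  L_3(t) = (t - 2)(t - 3)(t - 4) / 6
Then f(t) = 20·L_0(t) + 96·L_1(t) + 256·L_2(t) + 530·L_3(t).
Expanding and collecting terms gives f(t) = 5t^3 - 3t^2 - 4t.
Check: f(5) = 530. ✓

f(t) = 5t^3 - 3t^2 - 4t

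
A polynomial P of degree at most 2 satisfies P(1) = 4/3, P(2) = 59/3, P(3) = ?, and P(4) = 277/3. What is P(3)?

On equispaced nodes a degree-2 polynomial has vanishing third forward difference, so
  - P(1) + 3·P(2) - 3·P(3) + P(4) = 0.
Substituting the known values and solving for P(3):
  -3·P(3) = -150
  P(3) = 50.

50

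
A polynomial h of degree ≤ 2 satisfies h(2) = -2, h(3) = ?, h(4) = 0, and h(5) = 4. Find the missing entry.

The 3 known points determine the degree-2 polynomial uniquely.
Write h(n) = an^2 + bn + c. Substituting each data point gives a linear system:
  4a + 2b + c = -2
  16a + 4b + c = 0
  25a + 5b + c = 4
Solving the system yields a = 1, b = -5, c = 4.
So h(n) = n^2 - 5n + 4.
Then h(3) = -2.

-2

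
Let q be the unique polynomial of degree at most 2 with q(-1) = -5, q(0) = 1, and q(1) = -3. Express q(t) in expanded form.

q(t) = -5t^2 + t + 1

Using the Lagrange interpolation formula with nodes -1, 0, 1:
  L_0(t) = t(t - 1) / 2
  L_1(t) = (t + 1)(t - 1) / -1
  L_2(t) = (t + 1)t / 2
Then q(t) = -5·L_0(t) + 1·L_1(t) - 3·L_2(t).
Expanding and collecting terms gives q(t) = -5t^2 + t + 1.
Check: q(1) = -3. ✓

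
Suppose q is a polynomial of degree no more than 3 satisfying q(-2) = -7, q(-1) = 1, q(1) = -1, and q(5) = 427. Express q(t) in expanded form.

q(t) = 3t^3 + 3t^2 - 4t - 3

Using the Lagrange interpolation formula with nodes -2, -1, 1, 5:
  L_0(t) = (t + 1)(t - 1)(t - 5) / -21
  L_1(t) = (t + 2)(t - 1)(t - 5) / 12
  L_2(t) = (t + 2)(t + 1)(t - 5) / -24
  L_3(t) = (t + 2)(t + 1)(t - 1) / 168
Then q(t) = -7·L_0(t) + 1·L_1(t) - 1·L_2(t) + 427·L_3(t).
Expanding and collecting terms gives q(t) = 3t^3 + 3t^2 - 4t - 3.
Check: q(-1) = 1. ✓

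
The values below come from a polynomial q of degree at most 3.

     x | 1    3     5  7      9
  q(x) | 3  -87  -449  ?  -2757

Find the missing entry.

The 4 known points determine the degree-3 polynomial uniquely.
Write q(x) = ax^3 + bx^2 + cx + d. Substituting each data point gives a linear system:
  a + b + c + d = 3
  27a + 9b + 3c + d = -87
  125a + 25b + 5c + d = -449
  729a + 81b + 9c + d = -2757
Solving the system yields a = -4, b = 2, c = -1, d = 6.
So q(x) = -4x^3 + 2x^2 - x + 6.
Then q(7) = -1275.

-1275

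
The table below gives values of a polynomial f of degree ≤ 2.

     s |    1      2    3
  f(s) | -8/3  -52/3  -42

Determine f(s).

Write f(s) = as^2 + bs + c. Substituting each data point gives a linear system:
  a + b + c = -8/3
  4a + 2b + c = -52/3
  9a + 3b + c = -42
Solving the system yields a = -5, b = 1/3, c = 2.
So f(s) = -5s² + (1/3)s + 2.
Check: f(3) = -42. ✓

f(s) = -5s^2 + (1/3)s + 2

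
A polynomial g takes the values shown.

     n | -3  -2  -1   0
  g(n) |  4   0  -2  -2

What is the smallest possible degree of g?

Forward differences of the values at n = -3, -2, -1, 0:
  g  : 4  0  -2  -2
  Δ  : -4  -2  0
  Δ^2: 2  2
  Δ^3: 0
The second differences are constant (2) and nonzero, while all higher differences vanish, so the minimal degree is 2.

2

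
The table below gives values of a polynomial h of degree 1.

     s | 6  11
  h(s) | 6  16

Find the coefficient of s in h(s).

2

Write h(s) = as + b. Substituting each data point gives a linear system:
  6a + b = 6
  11a + b = 16
Solving the system yields a = 2, b = -6.
So h(s) = 2s - 6.
The leading coefficient is 2.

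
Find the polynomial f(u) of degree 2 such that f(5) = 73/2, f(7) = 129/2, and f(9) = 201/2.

f(u) = u^2 + 2u + 3/2

Write f(u) = au^2 + bu + c. Substituting each data point gives a linear system:
  25a + 5b + c = 73/2
  49a + 7b + c = 129/2
  81a + 9b + c = 201/2
Solving the system yields a = 1, b = 2, c = 3/2.
So f(u) = u² + 2u + 3/2.
Check: f(9) = 201/2. ✓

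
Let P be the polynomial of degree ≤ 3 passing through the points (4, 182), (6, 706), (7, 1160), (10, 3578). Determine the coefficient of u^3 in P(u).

Write P(u) = au^3 + bu^2 + cu + d. Substituting each data point gives a linear system:
  64a + 16b + 4c + d = 182
  216a + 36b + 6c + d = 706
  343a + 49b + 7c + d = 1160
  1000a + 100b + 10c + d = 3578
Solving the system yields a = 4, b = -4, c = -2, d = -2.
So P(u) = 4u^3 - 4u^2 - 2u - 2.
The leading coefficient is 4.

4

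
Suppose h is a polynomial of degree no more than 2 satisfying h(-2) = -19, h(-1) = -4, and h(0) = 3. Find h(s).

Write h(s) = as^2 + bs + c. Substituting each data point gives a linear system:
  4a - 2b + c = -19
  a - b + c = -4
  c = 3
Solving the system yields a = -4, b = 3, c = 3.
So h(s) = -4s^2 + 3s + 3.
Check: h(-2) = -19. ✓

h(s) = -4s^2 + 3s + 3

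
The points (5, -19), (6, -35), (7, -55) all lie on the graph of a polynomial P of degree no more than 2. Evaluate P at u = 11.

Using the Lagrange interpolation formula with nodes 5, 6, 7:
  L_0(u) = (u - 6)(u - 7) / 2
  L_1(u) = (u - 5)(u - 7) / -1
  L_2(u) = (u - 5)(u - 6) / 2
Then P(u) = -19·L_0(u) - 35·L_1(u) - 55·L_2(u).
Expanding and collecting terms gives P(u) = -2u^2 + 6u + 1.
Evaluating at u = 11: P(11) = -175.

-175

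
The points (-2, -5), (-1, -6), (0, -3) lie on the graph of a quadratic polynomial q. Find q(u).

Write q(u) = au^2 + bu + c. Substituting each data point gives a linear system:
  4a - 2b + c = -5
  a - b + c = -6
  c = -3
Solving the system yields a = 2, b = 5, c = -3.
So q(u) = 2u² + 5u - 3.
Check: q(-2) = -5. ✓

q(u) = 2u^2 + 5u - 3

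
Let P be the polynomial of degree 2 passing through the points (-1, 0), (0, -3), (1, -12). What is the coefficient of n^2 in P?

Write P(n) = an^2 + bn + c. Substituting each data point gives a linear system:
  a - b + c = 0
  c = -3
  a + b + c = -12
Solving the system yields a = -3, b = -6, c = -3.
So P(n) = -3n² - 6n - 3.
The leading coefficient is -3.

-3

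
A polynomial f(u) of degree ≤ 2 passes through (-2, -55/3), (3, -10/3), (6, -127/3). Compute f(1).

Using the Lagrange interpolation formula with nodes -2, 3, 6:
  L_0(u) = (u - 3)(u - 6) / 40
  L_1(u) = (u + 2)(u - 6) / -15
  L_2(u) = (u + 2)(u - 3) / 24
Then f(u) = -55/3·L_0(u) - 10/3·L_1(u) - 127/3·L_2(u).
Expanding and collecting terms gives f(u) = -2u^2 + 5u - 1/3.
Evaluating at u = 1: f(1) = 8/3.

8/3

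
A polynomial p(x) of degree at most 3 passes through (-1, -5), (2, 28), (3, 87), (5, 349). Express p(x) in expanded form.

Using the Lagrange interpolation formula with nodes -1, 2, 3, 5:
  L_0(x) = (x - 2)(x - 3)(x - 5) / -72
  L_1(x) = (x + 1)(x - 3)(x - 5) / 9
  L_2(x) = (x + 1)(x - 2)(x - 5) / -8
  L_3(x) = (x + 1)(x - 2)(x - 3) / 36
Then p(x) = -5·L_0(x) + 28·L_1(x) + 87·L_2(x) + 349·L_3(x).
Expanding and collecting terms gives p(x) = 2x^3 + 4x^2 + x - 6.
Check: p(5) = 349. ✓

p(x) = 2x^3 + 4x^2 + x - 6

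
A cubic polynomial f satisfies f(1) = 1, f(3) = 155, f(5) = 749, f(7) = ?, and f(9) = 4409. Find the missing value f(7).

2071

On equispaced nodes a degree-3 polynomial has vanishing fourth forward difference, so
  f(1) - 4·f(3) + 6·f(5) - 4·f(7) + f(9) = 0.
Substituting the known values and solving for f(7):
  -4·f(7) = -8284
  f(7) = 2071.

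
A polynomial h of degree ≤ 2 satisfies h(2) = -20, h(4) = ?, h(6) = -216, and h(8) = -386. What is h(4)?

-94

On equispaced nodes a degree-2 polynomial has vanishing third forward difference, so
  - h(2) + 3·h(4) - 3·h(6) + h(8) = 0.
Substituting the known values and solving for h(4):
  3·h(4) = -282
  h(4) = -94.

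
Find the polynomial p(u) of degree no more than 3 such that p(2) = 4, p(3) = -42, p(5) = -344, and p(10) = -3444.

Write p(u) = au^3 + bu^2 + cu + d. Substituting each data point gives a linear system:
  8a + 4b + 2c + d = 4
  27a + 9b + 3c + d = -42
  125a + 25b + 5c + d = -344
  1000a + 100b + 10c + d = -3444
Solving the system yields a = -4, b = 5, c = 5, d = 6.
So p(u) = -4u³ + 5u² + 5u + 6.
Check: p(10) = -3444. ✓

p(u) = -4u^3 + 5u^2 + 5u + 6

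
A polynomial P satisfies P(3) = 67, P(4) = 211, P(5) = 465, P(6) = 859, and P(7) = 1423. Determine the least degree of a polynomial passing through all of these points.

Forward differences of the values at n = 3, 4, 5, 6, 7:
  P  : 67  211  465  859  1423
  Δ  : 144  254  394  564
  Δ^2: 110  140  170
  Δ^3: 30  30
  Δ^4: 0
The third differences are constant (30) and nonzero, while all higher differences vanish, so the minimal degree is 3.

3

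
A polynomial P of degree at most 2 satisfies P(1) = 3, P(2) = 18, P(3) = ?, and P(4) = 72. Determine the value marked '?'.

On equispaced nodes a degree-2 polynomial has vanishing third forward difference, so
  - P(1) + 3·P(2) - 3·P(3) + P(4) = 0.
Substituting the known values and solving for P(3):
  -3·P(3) = -123
  P(3) = 41.

41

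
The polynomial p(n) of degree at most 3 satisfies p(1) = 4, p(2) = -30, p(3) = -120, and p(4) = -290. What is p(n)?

p(n) = -4n^3 - 4n^2 + 6n + 6

Write p(n) = an^3 + bn^2 + cn + d. Substituting each data point gives a linear system:
  a + b + c + d = 4
  8a + 4b + 2c + d = -30
  27a + 9b + 3c + d = -120
  64a + 16b + 4c + d = -290
Solving the system yields a = -4, b = -4, c = 6, d = 6.
So p(n) = -4n^3 - 4n^2 + 6n + 6.
Check: p(2) = -30. ✓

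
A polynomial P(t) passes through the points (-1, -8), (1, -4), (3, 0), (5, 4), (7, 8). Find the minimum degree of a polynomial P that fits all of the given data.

Forward differences of the values at t = -1, 1, 3, 5, 7:
  P  : -8  -4  0  4  8
  Δ  : 4  4  4  4
  Δ^2: 0  0  0
  Δ^3: 0  0
  Δ^4: 0
The first differences are constant (4) and nonzero, while all higher differences vanish, so the minimal degree is 1.

1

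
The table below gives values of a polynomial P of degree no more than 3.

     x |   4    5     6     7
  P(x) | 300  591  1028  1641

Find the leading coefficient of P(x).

5

Write P(x) = ax^3 + bx^2 + cx + d. Substituting each data point gives a linear system:
  64a + 16b + 4c + d = 300
  125a + 25b + 5c + d = 591
  216a + 36b + 6c + d = 1028
  343a + 49b + 7c + d = 1641
Solving the system yields a = 5, b = -2, c = 4, d = -4.
So P(x) = 5x^3 - 2x^2 + 4x - 4.
The leading coefficient is 5.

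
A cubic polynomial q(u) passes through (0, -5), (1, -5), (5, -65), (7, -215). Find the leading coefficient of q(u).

-1

Write q(u) = au^3 + bu^2 + cu + d. Substituting each data point gives a linear system:
  d = -5
  a + b + c + d = -5
  125a + 25b + 5c + d = -65
  343a + 49b + 7c + d = -215
Solving the system yields a = -1, b = 3, c = -2, d = -5.
So q(u) = -u^3 + 3u^2 - 2u - 5.
The leading coefficient is -1.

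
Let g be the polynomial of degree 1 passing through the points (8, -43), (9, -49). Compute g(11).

Using the Lagrange interpolation formula with nodes 8, 9:
  L_0(u) = (u - 9) / -1
  L_1(u) = (u - 8) / 1
Then g(u) = -43·L_0(u) - 49·L_1(u).
Expanding and collecting terms gives g(u) = -6u + 5.
Evaluating at u = 11: g(11) = -61.

-61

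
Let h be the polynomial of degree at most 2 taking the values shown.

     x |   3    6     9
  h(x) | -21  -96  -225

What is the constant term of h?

0

Write h(x) = ax^2 + bx + c. Substituting each data point gives a linear system:
  9a + 3b + c = -21
  36a + 6b + c = -96
  81a + 9b + c = -225
Solving the system yields a = -3, b = 2, c = 0.
So h(x) = -3x^2 + 2x.
The constant term is 0.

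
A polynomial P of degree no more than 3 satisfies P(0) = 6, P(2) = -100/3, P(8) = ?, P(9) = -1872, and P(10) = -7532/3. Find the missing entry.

The 4 known points determine the degree-3 polynomial uniquely.
Write P(u) = au^3 + bu^2 + cu + d. Substituting each data point gives a linear system:
  d = 6
  8a + 4b + 2c + d = -100/3
  729a + 81b + 9c + d = -1872
  1000a + 100b + 10c + d = -7532/3
Solving the system yields a = -2, b = -5, c = -5/3, d = 6.
So P(u) = -2u^3 - 5u^2 - (5/3)u + 6.
Then P(8) = -4054/3.

-4054/3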